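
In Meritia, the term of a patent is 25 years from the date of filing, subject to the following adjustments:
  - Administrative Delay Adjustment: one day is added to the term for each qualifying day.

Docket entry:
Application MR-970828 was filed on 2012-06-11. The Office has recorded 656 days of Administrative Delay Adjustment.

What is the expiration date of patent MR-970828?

Base term: filing date + 25 years → 11 June 2037.
Administrative Delay Adjustment: +656 days → 29 March 2039.

2039-03-29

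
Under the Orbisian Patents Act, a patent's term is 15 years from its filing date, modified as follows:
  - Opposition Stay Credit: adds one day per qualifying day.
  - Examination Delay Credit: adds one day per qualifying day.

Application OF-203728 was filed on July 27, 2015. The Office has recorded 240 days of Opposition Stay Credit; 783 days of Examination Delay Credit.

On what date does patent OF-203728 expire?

May 15, 2033

Base term: filing date + 15 years → 27 July 2030.
Opposition Stay Credit: +240 days → 24 March 2031.
Examination Delay Credit: +783 days → 15 May 2033.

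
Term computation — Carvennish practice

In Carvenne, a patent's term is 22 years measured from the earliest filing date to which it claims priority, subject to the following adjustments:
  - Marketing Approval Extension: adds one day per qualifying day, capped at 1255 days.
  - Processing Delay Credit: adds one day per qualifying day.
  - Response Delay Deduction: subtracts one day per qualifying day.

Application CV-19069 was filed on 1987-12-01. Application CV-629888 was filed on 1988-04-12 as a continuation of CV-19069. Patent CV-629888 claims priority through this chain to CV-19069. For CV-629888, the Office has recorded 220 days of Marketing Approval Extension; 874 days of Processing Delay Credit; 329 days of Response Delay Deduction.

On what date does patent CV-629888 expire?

Earliest priority filing: 1 December 1987.
Base term: 1 December 1987 + 22 years → 1 December 2009.
Marketing Approval Extension: 220 days (within the 1255-day cap) → +220 days → 9 July 2010.
Processing Delay Credit: +874 days → 29 November 2012.
Response Delay Deduction: −329 days → 5 January 2012.

2012-01-05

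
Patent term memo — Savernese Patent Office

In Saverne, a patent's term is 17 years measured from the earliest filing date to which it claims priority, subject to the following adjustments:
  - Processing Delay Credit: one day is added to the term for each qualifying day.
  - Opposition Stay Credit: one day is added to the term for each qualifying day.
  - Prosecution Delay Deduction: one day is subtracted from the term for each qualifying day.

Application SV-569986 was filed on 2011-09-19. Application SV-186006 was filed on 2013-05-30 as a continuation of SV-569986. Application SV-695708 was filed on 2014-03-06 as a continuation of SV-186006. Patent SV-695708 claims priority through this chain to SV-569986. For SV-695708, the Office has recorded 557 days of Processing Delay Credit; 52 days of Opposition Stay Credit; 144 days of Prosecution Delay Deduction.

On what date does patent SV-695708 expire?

December 28, 2029

Earliest priority filing: 19 September 2011.
Base term: 19 September 2011 + 17 years → 19 September 2028.
Processing Delay Credit: +557 days → 30 March 2030.
Opposition Stay Credit: +52 days → 21 May 2030.
Prosecution Delay Deduction: −144 days → 28 December 2029.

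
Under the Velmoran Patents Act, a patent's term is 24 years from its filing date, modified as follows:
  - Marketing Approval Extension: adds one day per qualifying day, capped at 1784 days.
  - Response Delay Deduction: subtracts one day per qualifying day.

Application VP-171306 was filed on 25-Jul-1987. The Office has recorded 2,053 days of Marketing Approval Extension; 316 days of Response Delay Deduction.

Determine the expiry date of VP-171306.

Base term: filing date + 24 years → 25 July 2011.
Marketing Approval Extension: 2053 days claimed exceeds the 1784-day cap, so +1784 days → 12 June 2016.
Response Delay Deduction: −316 days → 1 August 2015.

2015-08-01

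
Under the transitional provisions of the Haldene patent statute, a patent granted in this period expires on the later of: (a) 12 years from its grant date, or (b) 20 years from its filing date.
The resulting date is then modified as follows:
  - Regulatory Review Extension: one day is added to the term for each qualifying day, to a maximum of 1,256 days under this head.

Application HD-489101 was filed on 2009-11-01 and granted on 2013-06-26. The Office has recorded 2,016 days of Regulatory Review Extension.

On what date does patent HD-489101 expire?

(a) grant + 12 years → 26 June 2025.
(b) filing + 20 years → 1 November 2029.
Later of the two: 1 November 2029.
Regulatory Review Extension: 2016 days claimed exceeds the 1256-day cap, so +1256 days → 10 April 2033.

2033-04-10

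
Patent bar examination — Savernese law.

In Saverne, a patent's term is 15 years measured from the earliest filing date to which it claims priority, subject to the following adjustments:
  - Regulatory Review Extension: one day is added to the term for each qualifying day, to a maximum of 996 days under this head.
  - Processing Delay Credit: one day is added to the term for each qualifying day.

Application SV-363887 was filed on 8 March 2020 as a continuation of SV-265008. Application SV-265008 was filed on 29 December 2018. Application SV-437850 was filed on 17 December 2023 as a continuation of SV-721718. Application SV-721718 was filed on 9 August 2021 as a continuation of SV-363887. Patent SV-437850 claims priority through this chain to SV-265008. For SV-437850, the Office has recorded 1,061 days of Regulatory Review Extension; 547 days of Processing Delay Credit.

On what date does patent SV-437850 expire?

Earliest priority filing: 29 December 2018.
Base term: 29 December 2018 + 15 years → 29 December 2033.
Regulatory Review Extension: 1061 days claimed exceeds the 996-day cap, so +996 days → 20 September 2036.
Processing Delay Credit: +547 days → 21 March 2038.

March 21, 2038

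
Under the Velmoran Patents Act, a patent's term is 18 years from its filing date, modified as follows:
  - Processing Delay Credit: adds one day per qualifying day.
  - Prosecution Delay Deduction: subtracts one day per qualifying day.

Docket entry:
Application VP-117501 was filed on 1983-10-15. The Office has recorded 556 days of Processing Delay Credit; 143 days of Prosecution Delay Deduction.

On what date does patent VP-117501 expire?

Base term: filing date + 18 years → 15 October 2001.
Processing Delay Credit: +556 days → 24 April 2003.
Prosecution Delay Deduction: −143 days → 2 December 2002.

2002-12-02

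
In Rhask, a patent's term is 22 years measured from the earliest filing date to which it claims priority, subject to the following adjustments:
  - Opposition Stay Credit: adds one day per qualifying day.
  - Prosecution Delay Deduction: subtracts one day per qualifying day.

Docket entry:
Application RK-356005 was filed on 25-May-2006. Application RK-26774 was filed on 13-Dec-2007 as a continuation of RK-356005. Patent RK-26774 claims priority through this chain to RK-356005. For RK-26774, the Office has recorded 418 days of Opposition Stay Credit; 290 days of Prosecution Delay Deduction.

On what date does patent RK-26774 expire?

September 30, 2028

Earliest priority filing: 25 May 2006.
Base term: 25 May 2006 + 22 years → 25 May 2028.
Opposition Stay Credit: +418 days → 17 July 2029.
Prosecution Delay Deduction: −290 days → 30 September 2028.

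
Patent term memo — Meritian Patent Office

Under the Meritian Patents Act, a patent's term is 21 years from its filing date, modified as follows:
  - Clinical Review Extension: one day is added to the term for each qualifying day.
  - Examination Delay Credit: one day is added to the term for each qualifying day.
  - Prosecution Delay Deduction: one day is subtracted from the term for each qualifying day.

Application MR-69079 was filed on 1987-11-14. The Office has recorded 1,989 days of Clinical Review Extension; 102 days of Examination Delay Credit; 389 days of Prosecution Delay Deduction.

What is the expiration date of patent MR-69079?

2013-07-13

Base term: filing date + 21 years → 14 November 2008.
Clinical Review Extension: +1989 days → 26 April 2014.
Examination Delay Credit: +102 days → 6 August 2014.
Prosecution Delay Deduction: −389 days → 13 July 2013.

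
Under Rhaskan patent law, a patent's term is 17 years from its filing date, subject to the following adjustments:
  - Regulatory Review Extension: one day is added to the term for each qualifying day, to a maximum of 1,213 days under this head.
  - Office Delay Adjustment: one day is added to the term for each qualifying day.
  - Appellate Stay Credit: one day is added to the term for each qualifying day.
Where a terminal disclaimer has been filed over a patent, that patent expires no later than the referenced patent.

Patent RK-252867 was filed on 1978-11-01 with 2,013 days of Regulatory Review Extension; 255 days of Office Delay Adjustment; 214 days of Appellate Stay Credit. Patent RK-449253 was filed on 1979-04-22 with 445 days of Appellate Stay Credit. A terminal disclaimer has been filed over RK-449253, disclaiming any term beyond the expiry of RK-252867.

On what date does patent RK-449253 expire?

Natural term of RK-449253:
  Base: filing + 17 years → 22 April 1996.
  Appellate Stay Credit: +445 days → 11 July 1997.
Expiry of referenced patent RK-252867:
  Base: filing + 17 years → 1 November 1995.
  Regulatory Review Extension: 2013 days claimed exceeds the 1213-day cap, so +1213 days → 26 February 1999.
  Office Delay Adjustment: +255 days → 8 November 1999.
  Appellate Stay Credit: +214 days → 9 June 2000.
Terminal disclaimer: RK-449253 expires on the earlier of 11 July 1997 and 9 June 2000.

July 11, 1997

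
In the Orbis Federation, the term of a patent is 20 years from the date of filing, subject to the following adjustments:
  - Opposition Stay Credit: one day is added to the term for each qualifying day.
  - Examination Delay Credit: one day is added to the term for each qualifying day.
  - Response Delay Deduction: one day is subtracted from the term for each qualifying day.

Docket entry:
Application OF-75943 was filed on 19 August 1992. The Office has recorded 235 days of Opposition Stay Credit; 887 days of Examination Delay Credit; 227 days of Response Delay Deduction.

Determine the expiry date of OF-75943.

January 31, 2015

Base term: filing date + 20 years → 19 August 2012.
Opposition Stay Credit: +235 days → 11 April 2013.
Examination Delay Credit: +887 days → 15 September 2015.
Response Delay Deduction: −227 days → 31 January 2015.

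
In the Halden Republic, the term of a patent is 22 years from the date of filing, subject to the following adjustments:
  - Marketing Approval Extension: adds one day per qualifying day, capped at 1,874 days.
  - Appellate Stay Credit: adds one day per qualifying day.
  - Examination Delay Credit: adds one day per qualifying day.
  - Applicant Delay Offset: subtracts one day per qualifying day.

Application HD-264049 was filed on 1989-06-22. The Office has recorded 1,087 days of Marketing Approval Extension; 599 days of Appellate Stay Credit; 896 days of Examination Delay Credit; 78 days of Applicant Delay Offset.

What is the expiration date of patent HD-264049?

Base term: filing date + 22 years → 22 June 2011.
Marketing Approval Extension: 1087 days (within the 1874-day cap) → +1087 days → 13 June 2014.
Appellate Stay Credit: +599 days → 2 February 2016.
Examination Delay Credit: +896 days → 17 July 2018.
Applicant Delay Offset: −78 days → 30 April 2018.

April 30, 2018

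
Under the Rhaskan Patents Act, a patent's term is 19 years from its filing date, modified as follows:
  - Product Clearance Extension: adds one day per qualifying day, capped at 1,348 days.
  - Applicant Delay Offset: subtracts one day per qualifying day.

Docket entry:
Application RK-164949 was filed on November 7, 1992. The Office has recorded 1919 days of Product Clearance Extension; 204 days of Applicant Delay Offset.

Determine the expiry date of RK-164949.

Base term: filing date + 19 years → 7 November 2011.
Product Clearance Extension: 1919 days claimed exceeds the 1348-day cap, so +1348 days → 17 July 2015.
Applicant Delay Offset: −204 days → 25 December 2014.

December 25, 2014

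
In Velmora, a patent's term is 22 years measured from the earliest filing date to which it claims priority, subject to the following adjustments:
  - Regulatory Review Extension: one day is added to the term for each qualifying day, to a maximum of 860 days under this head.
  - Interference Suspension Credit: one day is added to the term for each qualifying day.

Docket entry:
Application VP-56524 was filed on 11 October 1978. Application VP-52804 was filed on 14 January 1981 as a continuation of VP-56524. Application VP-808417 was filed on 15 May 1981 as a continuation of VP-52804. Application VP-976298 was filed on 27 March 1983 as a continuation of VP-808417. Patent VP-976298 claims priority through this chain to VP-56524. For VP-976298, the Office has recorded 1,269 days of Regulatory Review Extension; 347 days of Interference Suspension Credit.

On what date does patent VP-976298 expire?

2004-01-31

Earliest priority filing: 11 October 1978.
Base term: 11 October 1978 + 22 years → 11 October 2000.
Regulatory Review Extension: 1269 days claimed exceeds the 860-day cap, so +860 days → 18 February 2003.
Interference Suspension Credit: +347 days → 31 January 2004.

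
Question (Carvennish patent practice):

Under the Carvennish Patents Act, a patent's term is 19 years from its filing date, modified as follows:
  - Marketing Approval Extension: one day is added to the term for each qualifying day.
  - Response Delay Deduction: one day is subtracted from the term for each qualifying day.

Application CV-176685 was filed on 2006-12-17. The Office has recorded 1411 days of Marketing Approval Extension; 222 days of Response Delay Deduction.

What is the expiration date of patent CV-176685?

Base term: filing date + 19 years → 17 December 2025.
Marketing Approval Extension: +1411 days → 28 October 2029.
Response Delay Deduction: −222 days → 20 March 2029.

March 20, 2029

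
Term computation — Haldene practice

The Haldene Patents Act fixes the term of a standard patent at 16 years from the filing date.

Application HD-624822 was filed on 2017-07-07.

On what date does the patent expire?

Filing date + 16 years → 7 July 2033.

July 7, 2033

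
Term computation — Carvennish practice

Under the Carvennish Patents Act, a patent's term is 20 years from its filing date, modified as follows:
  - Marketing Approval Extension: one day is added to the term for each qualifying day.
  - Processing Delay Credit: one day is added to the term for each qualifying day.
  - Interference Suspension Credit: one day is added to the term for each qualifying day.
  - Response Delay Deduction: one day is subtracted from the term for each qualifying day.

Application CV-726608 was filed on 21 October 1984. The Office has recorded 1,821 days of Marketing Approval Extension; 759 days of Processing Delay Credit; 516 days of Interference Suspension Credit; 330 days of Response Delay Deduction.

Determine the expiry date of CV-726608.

Base term: filing date + 20 years → 21 October 2004.
Marketing Approval Extension: +1821 days → 16 October 2009.
Processing Delay Credit: +759 days → 14 November 2011.
Interference Suspension Credit: +516 days → 13 April 2013.
Response Delay Deduction: −330 days → 18 May 2012.

May 18, 2012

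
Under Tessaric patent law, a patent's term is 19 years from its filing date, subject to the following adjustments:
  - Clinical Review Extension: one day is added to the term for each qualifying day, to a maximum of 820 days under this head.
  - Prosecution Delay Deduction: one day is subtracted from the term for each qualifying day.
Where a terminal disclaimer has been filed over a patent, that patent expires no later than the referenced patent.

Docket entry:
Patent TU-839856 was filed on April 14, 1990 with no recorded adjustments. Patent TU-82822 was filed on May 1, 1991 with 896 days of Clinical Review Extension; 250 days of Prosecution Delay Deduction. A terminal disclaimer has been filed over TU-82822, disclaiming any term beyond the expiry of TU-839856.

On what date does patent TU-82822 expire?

Natural term of TU-82822:
  Base: filing + 19 years → 1 May 2010.
  Clinical Review Extension: 896 days claimed exceeds the 820-day cap, so +820 days → 29 July 2012.
  Prosecution Delay Deduction: −250 days → 22 November 2011.
Expiry of referenced patent TU-839856:
  Base: filing + 19 years → 14 April 2009.
Terminal disclaimer: TU-82822 expires on the earlier of 22 November 2011 and 14 April 2009.

2009-04-14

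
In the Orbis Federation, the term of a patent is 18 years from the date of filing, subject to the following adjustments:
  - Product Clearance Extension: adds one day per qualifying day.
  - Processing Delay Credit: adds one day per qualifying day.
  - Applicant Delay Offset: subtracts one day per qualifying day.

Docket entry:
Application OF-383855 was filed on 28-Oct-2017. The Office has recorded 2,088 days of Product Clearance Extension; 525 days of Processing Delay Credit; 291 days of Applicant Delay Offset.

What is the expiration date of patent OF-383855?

Base term: filing date + 18 years → 28 October 2035.
Product Clearance Extension: +2088 days → 16 July 2041.
Processing Delay Credit: +525 days → 23 December 2042.
Applicant Delay Offset: −291 days → 7 March 2042.

March 7, 2042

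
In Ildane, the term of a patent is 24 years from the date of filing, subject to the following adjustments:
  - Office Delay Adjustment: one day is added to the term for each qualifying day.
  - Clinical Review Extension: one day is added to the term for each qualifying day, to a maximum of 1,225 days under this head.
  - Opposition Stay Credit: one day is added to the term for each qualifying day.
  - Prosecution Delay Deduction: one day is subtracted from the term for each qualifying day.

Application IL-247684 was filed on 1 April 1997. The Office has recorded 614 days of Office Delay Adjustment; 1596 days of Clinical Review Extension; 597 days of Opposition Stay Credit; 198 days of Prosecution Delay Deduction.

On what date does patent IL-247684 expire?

Base term: filing date + 24 years → 1 April 2021.
Office Delay Adjustment: +614 days → 6 December 2022.
Clinical Review Extension: 1596 days claimed exceeds the 1225-day cap, so +1225 days → 14 April 2026.
Opposition Stay Credit: +597 days → 2 December 2027.
Prosecution Delay Deduction: −198 days → 18 May 2027.

May 18, 2027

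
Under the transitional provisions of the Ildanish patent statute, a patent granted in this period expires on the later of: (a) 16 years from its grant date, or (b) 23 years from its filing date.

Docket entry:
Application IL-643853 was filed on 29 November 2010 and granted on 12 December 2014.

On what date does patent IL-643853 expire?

November 29, 2033

(a) grant + 16 years → 12 December 2030.
(b) filing + 23 years → 29 November 2033.
Later of the two: 29 November 2033.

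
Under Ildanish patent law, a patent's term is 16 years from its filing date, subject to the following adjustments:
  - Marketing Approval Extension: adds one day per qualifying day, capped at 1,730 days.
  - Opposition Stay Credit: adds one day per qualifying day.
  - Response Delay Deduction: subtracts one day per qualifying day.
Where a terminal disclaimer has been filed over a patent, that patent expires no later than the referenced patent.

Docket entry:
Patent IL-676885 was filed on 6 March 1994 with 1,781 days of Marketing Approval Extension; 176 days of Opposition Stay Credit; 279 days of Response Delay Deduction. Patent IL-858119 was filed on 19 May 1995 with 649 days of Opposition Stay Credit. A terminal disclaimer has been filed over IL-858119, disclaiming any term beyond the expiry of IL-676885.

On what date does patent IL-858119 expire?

Natural term of IL-858119:
  Base: filing + 16 years → 19 May 2011.
  Opposition Stay Credit: +649 days → 26 February 2013.
Expiry of referenced patent IL-676885:
  Base: filing + 16 years → 6 March 2010.
  Marketing Approval Extension: 1781 days claimed exceeds the 1730-day cap, so +1730 days → 30 November 2014.
  Opposition Stay Credit: +176 days → 25 May 2015.
  Response Delay Deduction: −279 days → 19 August 2014.
Terminal disclaimer: IL-858119 expires on the earlier of 26 February 2013 and 19 August 2014.

February 26, 2013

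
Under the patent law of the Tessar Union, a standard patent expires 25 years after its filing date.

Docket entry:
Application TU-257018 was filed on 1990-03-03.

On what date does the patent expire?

2015-03-03

Filing date + 25 years → 3 March 2015.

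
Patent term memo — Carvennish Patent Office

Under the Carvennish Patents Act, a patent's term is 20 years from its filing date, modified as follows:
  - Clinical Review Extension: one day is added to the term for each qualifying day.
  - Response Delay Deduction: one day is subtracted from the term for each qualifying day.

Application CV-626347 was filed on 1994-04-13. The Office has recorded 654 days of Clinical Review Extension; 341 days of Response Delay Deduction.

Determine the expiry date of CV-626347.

Base term: filing date + 20 years → 13 April 2014.
Clinical Review Extension: +654 days → 27 January 2016.
Response Delay Deduction: −341 days → 20 February 2015.

February 20, 2015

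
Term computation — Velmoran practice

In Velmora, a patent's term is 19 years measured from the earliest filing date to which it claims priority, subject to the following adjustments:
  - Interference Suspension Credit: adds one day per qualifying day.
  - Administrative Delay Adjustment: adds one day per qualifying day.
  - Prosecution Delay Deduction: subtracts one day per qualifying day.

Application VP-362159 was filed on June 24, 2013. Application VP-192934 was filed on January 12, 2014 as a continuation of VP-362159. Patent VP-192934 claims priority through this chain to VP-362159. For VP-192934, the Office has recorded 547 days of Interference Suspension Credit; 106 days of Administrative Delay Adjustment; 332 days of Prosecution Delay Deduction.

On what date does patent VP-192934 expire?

Earliest priority filing: 24 June 2013.
Base term: 24 June 2013 + 19 years → 24 June 2032.
Interference Suspension Credit: +547 days → 23 December 2033.
Administrative Delay Adjustment: +106 days → 8 April 2034.
Prosecution Delay Deduction: −332 days → 11 May 2033.

May 11, 2033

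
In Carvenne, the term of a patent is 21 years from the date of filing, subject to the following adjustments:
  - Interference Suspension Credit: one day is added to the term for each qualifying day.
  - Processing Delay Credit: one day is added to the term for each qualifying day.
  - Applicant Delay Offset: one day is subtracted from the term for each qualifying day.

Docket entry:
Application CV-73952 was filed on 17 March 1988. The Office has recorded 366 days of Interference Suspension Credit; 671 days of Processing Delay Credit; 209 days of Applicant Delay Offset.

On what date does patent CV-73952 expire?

Base term: filing date + 21 years → 17 March 2009.
Interference Suspension Credit: +366 days → 18 March 2010.
Processing Delay Credit: +671 days → 18 January 2012.
Applicant Delay Offset: −209 days → 23 June 2011.

June 23, 2011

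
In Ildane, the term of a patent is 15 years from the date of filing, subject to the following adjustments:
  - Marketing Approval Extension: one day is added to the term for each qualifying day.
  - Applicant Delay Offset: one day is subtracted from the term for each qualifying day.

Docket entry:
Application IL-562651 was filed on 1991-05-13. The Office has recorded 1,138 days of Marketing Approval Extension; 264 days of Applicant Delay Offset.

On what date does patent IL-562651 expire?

October 3, 2008

Base term: filing date + 15 years → 13 May 2006.
Marketing Approval Extension: +1138 days → 24 June 2009.
Applicant Delay Offset: −264 days → 3 October 2008.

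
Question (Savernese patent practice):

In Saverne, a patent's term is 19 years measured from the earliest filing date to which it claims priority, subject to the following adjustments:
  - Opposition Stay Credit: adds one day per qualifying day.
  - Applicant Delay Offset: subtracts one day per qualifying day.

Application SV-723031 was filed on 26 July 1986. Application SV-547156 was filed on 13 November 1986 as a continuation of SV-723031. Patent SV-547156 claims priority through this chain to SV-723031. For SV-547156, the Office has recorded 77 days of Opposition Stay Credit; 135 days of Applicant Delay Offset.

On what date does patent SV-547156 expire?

May 29, 2005

Earliest priority filing: 26 July 1986.
Base term: 26 July 1986 + 19 years → 26 July 2005.
Opposition Stay Credit: +77 days → 11 October 2005.
Applicant Delay Offset: −135 days → 29 May 2005.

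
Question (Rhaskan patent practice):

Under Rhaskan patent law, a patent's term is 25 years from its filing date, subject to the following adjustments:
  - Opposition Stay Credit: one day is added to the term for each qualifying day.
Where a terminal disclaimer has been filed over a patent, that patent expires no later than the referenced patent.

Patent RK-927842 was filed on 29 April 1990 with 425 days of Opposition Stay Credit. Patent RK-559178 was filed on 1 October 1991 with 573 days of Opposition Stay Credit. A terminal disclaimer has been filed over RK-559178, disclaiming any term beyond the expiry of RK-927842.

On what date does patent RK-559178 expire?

Natural term of RK-559178:
  Base: filing + 25 years → 1 October 2016.
  Opposition Stay Credit: +573 days → 27 April 2018.
Expiry of referenced patent RK-927842:
  Base: filing + 25 years → 29 April 2015.
  Opposition Stay Credit: +425 days → 27 June 2016.
Terminal disclaimer: RK-559178 expires on the earlier of 27 April 2018 and 27 June 2016.

2016-06-27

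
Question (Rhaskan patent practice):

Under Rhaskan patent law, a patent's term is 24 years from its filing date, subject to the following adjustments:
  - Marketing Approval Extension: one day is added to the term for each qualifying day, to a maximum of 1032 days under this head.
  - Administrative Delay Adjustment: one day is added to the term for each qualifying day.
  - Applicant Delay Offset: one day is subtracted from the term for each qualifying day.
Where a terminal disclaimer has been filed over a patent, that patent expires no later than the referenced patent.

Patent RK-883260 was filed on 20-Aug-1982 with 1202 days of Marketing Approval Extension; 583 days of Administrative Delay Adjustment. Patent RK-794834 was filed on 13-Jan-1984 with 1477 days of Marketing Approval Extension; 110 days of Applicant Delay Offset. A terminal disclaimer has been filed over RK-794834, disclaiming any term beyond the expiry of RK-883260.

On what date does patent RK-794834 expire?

July 23, 2010

Natural term of RK-794834:
  Base: filing + 24 years → 13 January 2008.
  Marketing Approval Extension: 1477 days claimed exceeds the 1032-day cap, so +1032 days → 10 November 2010.
  Applicant Delay Offset: −110 days → 23 July 2010.
Expiry of referenced patent RK-883260:
  Base: filing + 24 years → 20 August 2006.
  Marketing Approval Extension: 1202 days claimed exceeds the 1032-day cap, so +1032 days → 17 June 2009.
  Administrative Delay Adjustment: +583 days → 21 January 2011.
Terminal disclaimer: RK-794834 expires on the earlier of 23 July 2010 and 21 January 2011.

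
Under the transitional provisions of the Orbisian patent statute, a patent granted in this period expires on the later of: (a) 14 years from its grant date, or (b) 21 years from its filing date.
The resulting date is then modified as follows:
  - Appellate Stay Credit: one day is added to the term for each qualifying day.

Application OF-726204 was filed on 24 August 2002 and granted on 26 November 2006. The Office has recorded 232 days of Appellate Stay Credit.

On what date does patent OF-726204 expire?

(a) grant + 14 years → 26 November 2020.
(b) filing + 21 years → 24 August 2023.
Later of the two: 24 August 2023.
Appellate Stay Credit: +232 days → 12 April 2024.

2024-04-12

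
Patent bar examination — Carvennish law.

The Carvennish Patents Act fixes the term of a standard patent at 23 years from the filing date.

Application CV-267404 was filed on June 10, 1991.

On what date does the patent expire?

Filing date + 23 years → 10 June 2014.

June 10, 2014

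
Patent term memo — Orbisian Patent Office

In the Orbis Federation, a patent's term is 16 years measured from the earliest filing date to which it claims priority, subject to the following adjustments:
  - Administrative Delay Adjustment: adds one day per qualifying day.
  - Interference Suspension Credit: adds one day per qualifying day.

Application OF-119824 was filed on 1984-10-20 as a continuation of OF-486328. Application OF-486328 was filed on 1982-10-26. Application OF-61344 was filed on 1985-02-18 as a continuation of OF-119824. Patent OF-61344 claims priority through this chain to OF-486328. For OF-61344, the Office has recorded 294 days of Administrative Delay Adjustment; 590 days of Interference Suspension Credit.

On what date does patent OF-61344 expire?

2001-03-28

Earliest priority filing: 26 October 1982.
Base term: 26 October 1982 + 16 years → 26 October 1998.
Administrative Delay Adjustment: +294 days → 16 August 1999.
Interference Suspension Credit: +590 days → 28 March 2001.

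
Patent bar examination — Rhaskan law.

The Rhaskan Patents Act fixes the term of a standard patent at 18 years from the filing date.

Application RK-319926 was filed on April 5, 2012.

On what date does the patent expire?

April 5, 2030

Filing date + 18 years → 5 April 2030.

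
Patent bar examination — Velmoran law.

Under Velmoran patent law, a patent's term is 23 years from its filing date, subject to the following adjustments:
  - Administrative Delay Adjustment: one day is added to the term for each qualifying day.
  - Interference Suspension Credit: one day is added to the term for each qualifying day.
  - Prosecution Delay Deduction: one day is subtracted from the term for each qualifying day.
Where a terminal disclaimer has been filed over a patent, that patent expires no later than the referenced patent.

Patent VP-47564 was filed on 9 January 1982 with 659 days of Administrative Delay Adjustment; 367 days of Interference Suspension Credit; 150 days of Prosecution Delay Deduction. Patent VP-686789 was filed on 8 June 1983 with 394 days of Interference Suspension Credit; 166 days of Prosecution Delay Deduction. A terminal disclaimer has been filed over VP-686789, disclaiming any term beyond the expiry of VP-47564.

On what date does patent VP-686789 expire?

2007-01-22

Natural term of VP-686789:
  Base: filing + 23 years → 8 June 2006.
  Interference Suspension Credit: +394 days → 7 July 2007.
  Prosecution Delay Deduction: −166 days → 22 January 2007.
Expiry of referenced patent VP-47564:
  Base: filing + 23 years → 9 January 2005.
  Administrative Delay Adjustment: +659 days → 30 October 2006.
  Interference Suspension Credit: +367 days → 1 November 2007.
  Prosecution Delay Deduction: −150 days → 4 June 2007.
Terminal disclaimer: VP-686789 expires on the earlier of 22 January 2007 and 4 June 2007.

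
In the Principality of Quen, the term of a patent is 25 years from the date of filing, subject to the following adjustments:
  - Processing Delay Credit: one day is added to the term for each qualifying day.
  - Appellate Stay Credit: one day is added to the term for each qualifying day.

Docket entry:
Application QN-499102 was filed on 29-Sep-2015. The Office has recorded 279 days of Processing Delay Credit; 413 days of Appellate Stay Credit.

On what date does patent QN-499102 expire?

Base term: filing date + 25 years → 29 September 2040.
Processing Delay Credit: +279 days → 5 July 2041.
Appellate Stay Credit: +413 days → 22 August 2042.

August 22, 2042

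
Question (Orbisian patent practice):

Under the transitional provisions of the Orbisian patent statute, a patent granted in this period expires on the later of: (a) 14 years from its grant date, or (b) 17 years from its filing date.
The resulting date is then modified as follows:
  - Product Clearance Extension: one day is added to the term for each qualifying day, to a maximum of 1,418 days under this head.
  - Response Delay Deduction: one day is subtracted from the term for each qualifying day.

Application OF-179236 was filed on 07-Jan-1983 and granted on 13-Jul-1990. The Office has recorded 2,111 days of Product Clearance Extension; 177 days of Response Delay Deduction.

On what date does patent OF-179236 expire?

(a) grant + 14 years → 13 July 2004.
(b) filing + 17 years → 7 January 2000.
Later of the two: 13 July 2004.
Product Clearance Extension: 2111 days claimed exceeds the 1418-day cap, so +1418 days → 31 May 2008.
Response Delay Deduction: −177 days → 6 December 2007.

December 6, 2007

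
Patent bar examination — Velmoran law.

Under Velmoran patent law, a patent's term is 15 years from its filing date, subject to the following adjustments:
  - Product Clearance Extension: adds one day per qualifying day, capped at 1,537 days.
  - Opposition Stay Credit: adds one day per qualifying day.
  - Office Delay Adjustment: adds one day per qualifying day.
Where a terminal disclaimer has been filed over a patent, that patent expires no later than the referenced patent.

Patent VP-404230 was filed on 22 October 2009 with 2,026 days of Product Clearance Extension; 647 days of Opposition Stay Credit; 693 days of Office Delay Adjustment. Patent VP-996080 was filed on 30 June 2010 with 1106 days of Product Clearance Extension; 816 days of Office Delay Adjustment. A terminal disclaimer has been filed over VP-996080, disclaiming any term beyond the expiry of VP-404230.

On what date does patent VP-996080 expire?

October 4, 2030

Natural term of VP-996080:
  Base: filing + 15 years → 30 June 2025.
  Product Clearance Extension: 1106 days (within the 1537-day cap) → +1106 days → 10 July 2028.
  Office Delay Adjustment: +816 days → 4 October 2030.
Expiry of referenced patent VP-404230:
  Base: filing + 15 years → 22 October 2024.
  Product Clearance Extension: 2026 days claimed exceeds the 1537-day cap, so +1537 days → 6 January 2029.
  Opposition Stay Credit: +647 days → 15 October 2030.
  Office Delay Adjustment: +693 days → 7 September 2032.
Terminal disclaimer: VP-996080 expires on the earlier of 4 October 2030 and 7 September 2032.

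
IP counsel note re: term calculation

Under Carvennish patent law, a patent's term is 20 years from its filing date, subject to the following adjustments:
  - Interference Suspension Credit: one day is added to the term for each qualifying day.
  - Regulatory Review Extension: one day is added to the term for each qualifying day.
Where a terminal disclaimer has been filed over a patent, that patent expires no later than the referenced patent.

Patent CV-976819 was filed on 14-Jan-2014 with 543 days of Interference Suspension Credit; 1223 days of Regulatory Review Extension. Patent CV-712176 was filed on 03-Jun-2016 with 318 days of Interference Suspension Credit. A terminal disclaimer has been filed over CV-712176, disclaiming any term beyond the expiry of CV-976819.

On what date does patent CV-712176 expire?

Natural term of CV-712176:
  Base: filing + 20 years → 3 June 2036.
  Interference Suspension Credit: +318 days → 17 April 2037.
Expiry of referenced patent CV-976819:
  Base: filing + 20 years → 14 January 2034.
  Interference Suspension Credit: +543 days → 11 July 2035.
  Regulatory Review Extension: +1223 days → 15 November 2038.
Terminal disclaimer: CV-712176 expires on the earlier of 17 April 2037 and 15 November 2038.

2037-04-17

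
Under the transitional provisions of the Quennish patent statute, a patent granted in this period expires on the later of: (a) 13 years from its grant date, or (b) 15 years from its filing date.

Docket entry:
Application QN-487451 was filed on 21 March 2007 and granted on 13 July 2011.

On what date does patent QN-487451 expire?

2024-07-13

(a) grant + 13 years → 13 July 2024.
(b) filing + 15 years → 21 March 2022.
Later of the two: 13 July 2024.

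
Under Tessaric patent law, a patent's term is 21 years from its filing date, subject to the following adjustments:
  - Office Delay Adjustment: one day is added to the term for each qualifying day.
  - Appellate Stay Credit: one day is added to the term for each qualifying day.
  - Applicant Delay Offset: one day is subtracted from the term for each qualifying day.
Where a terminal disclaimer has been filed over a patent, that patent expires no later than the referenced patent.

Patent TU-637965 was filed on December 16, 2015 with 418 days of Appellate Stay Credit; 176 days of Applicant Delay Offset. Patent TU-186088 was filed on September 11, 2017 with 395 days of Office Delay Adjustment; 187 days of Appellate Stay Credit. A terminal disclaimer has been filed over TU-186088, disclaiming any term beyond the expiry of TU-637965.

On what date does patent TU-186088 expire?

2037-08-15

Natural term of TU-186088:
  Base: filing + 21 years → 11 September 2038.
  Office Delay Adjustment: +395 days → 11 October 2039.
  Appellate Stay Credit: +187 days → 15 April 2040.
Expiry of referenced patent TU-637965:
  Base: filing + 21 years → 16 December 2036.
  Appellate Stay Credit: +418 days → 7 February 2038.
  Applicant Delay Offset: −176 days → 15 August 2037.
Terminal disclaimer: TU-186088 expires on the earlier of 15 April 2040 and 15 August 2037.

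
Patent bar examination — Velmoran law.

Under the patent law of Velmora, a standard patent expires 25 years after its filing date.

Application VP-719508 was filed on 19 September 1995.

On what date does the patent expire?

Filing date + 25 years → 19 September 2020.

September 19, 2020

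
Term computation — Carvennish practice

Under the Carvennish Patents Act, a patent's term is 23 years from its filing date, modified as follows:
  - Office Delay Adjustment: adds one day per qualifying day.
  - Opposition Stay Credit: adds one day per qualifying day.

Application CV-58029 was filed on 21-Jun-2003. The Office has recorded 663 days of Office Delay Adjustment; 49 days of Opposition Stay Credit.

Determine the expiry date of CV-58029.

2028-06-02

Base term: filing date + 23 years → 21 June 2026.
Office Delay Adjustment: +663 days → 14 April 2028.
Opposition Stay Credit: +49 days → 2 June 2028.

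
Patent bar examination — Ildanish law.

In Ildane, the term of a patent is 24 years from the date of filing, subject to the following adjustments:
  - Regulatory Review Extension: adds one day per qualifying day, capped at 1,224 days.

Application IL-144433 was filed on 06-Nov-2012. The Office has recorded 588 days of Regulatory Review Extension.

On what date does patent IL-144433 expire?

June 17, 2038

Base term: filing date + 24 years → 6 November 2036.
Regulatory Review Extension: 588 days (within the 1224-day cap) → +588 days → 17 June 2038.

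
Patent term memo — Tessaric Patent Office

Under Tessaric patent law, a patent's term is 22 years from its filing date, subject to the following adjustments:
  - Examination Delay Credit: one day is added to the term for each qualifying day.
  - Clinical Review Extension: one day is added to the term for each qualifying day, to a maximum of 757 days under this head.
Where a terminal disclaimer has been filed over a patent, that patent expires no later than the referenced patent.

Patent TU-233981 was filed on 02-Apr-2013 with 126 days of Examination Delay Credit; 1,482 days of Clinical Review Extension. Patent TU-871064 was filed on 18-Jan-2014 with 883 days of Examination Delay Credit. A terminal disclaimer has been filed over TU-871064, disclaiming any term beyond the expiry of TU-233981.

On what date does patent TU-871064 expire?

September 1, 2037

Natural term of TU-871064:
  Base: filing + 22 years → 18 January 2036.
  Examination Delay Credit: +883 days → 19 June 2038.
Expiry of referenced patent TU-233981:
  Base: filing + 22 years → 2 April 2035.
  Examination Delay Credit: +126 days → 6 August 2035.
  Clinical Review Extension: 1482 days claimed exceeds the 757-day cap, so +757 days → 1 September 2037.
Terminal disclaimer: TU-871064 expires on the earlier of 19 June 2038 and 1 September 2037.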